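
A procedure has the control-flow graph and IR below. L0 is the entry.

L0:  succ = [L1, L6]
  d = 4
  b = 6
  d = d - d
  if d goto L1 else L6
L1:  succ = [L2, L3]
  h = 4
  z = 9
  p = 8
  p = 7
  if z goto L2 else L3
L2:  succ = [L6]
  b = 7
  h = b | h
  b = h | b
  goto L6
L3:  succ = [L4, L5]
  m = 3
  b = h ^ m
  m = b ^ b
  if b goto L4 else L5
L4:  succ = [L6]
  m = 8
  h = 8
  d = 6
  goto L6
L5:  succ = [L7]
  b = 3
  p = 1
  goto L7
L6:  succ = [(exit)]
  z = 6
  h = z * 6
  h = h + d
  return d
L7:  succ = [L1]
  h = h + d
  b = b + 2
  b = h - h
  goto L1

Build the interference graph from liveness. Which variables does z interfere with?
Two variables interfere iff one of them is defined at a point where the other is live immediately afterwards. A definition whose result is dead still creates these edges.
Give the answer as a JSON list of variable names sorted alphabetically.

def/use:
  L0 def {b,d} use ∅
  L1 def {h,p,z} use ∅
  L2 def {b,h} use {h}
  L3 def {b,m} use {h}
  L4 def {d,h,m} use ∅
  L5 def {b,p} use ∅
  L6 def {h,z} use {d}
  L7 def {b,h} use {b,d,h}

Backward fixpoint:
  L0 li=∅ lo={d}
  L1 li={d} lo={d,h}
  L2 li={d,h} lo={d}
  L3 li={d,h} lo={d,h}
  L4 li=∅ lo={d}
  L5 li={d,h} lo={b,d,h}
  L6 li={d} lo=∅
  L7 li={b,d,h} lo={d}

Interference:
  b↔{d,h,m,p}
  d↔{b,h,m,p,z}
  h↔{b,d,m,p,z}
  m↔{b,d,h}
  p↔{b,d,h,z}
  z↔{d,h,p}

N(z) = ["d", "h", "p"]

Answer: ["d", "h", "p"]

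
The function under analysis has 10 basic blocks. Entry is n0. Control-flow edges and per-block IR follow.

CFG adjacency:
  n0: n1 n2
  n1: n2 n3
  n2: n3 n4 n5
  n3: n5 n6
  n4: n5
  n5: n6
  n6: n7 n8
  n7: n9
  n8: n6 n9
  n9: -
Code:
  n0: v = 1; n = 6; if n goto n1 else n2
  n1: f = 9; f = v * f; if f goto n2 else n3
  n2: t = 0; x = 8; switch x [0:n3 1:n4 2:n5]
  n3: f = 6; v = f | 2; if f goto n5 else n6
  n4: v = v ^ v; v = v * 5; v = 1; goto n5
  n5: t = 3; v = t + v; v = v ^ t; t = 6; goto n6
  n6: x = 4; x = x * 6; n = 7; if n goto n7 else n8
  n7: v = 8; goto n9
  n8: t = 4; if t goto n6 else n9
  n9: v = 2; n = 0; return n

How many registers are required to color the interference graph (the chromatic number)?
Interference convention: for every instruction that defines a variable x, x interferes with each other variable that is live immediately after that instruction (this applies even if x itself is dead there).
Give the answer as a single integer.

Answer: 2

Analysis:
def/use:
  n0: def={n,v} ue=∅
  n1: def={f} ue={v}
  n2: def={t,x} ue=∅
  n3: def={f,v} ue=∅
  n4: def={v} ue={v}
  n5: def={t,v} ue={v}
  n6: def={n,x} ue=∅
  n7: def={v} ue=∅
  n8: def={t} ue=∅
  n9: def={n,v} ue=∅

Liveness:
  n0 li=∅ lo={v}
  n1 li={v} lo={v}
  n2 li={v} lo={v}
  n3 li=∅ lo={v}
  n4 li={v} lo={v}
  n5 li={v} lo=∅
  n6 li=∅ lo=∅
  n7 li=∅ lo=∅
  n8 li=∅ lo=∅
  n9 li=∅ lo=∅

Conflict graph:
  f: {v}
  n: {v}
  t: {v}
  v: {f,n,t,x}
  x: {v}

Colouring:
  clique {f,v} ⇒ need ≥ 2
  2-colouring: R0={v}  R1={f,n,t,x}
  χ = 2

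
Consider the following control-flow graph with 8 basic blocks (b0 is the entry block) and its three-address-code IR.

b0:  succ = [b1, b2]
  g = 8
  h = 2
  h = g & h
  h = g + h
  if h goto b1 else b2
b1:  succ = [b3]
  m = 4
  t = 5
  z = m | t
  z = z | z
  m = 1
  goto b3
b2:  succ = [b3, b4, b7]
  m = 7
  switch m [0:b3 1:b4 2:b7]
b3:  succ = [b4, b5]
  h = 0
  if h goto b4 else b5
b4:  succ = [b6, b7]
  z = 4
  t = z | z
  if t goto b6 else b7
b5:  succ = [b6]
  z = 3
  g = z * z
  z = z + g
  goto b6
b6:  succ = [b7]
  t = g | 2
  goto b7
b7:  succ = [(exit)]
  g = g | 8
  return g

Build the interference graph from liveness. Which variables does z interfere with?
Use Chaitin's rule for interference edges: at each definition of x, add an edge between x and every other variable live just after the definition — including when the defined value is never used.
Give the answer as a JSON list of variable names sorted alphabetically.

Answer: ["g"]

Analysis:
def/use:
  b0 def {g,h} use ∅
  b1 def {m,t,z} use ∅
  b2 def {m} use ∅
  b3 def {h} use ∅
  b4 def {t,z} use ∅
  b5 def {g,z} use ∅
  b6 def {t} use {g}
  b7 def {g} use {g}

Liveness:
  b0: in=∅ out={g}
  b1: in={g} out={g}
  b2: in={g} out={g}
  b3: in={g} out={g}
  b4: in={g} out={g}
  b5: in=∅ out={g}
  b6: in={g} out={g}
  b7: in={g} out=∅

Interfere edges:
  g: {h,m,t,z}
  h: {g}
  m: {g,t}
  t: {g,m}
  z: {g}

N(z) = ["g"]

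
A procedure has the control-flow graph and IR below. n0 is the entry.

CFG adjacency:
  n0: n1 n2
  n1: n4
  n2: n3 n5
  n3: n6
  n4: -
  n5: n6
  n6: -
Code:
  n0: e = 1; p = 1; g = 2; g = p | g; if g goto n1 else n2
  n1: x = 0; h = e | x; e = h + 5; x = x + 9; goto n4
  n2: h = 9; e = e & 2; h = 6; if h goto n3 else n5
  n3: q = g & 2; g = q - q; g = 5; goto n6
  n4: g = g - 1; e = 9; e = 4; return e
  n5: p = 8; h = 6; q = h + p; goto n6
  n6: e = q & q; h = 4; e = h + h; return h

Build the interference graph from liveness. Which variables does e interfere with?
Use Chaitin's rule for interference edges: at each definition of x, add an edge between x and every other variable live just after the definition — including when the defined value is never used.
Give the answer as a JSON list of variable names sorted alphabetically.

Answer: ["g", "h", "p", "x"]

Derivation:
Block summaries:
  n0: {e,g,p} / ∅
  n1: {e,h,x} / {e}
  n2: {e,h} / {e}
  n3: {g,q} / {g}
  n4: {e,g} / {g}
  n5: {h,p,q} / ∅
  n6: {e,h} / {q}

Backward fixpoint:
  n0 li=∅ lo={e,g}
  n1 li={e,g} lo={g}
  n2 li={e,g} lo={g}
  n3 li={g} lo={q}
  n4 li={g} lo=∅
  n5 li=∅ lo={q}
  n6 li={q} lo=∅

Interference:
  e: {g,h,p,x}
  g: {e,h,p,q,x}
  h: {e,g,p,x}
  p: {e,g,h}
  q: {g}
  x: {e,g,h}

N(e) = ["g", "h", "p", "x"]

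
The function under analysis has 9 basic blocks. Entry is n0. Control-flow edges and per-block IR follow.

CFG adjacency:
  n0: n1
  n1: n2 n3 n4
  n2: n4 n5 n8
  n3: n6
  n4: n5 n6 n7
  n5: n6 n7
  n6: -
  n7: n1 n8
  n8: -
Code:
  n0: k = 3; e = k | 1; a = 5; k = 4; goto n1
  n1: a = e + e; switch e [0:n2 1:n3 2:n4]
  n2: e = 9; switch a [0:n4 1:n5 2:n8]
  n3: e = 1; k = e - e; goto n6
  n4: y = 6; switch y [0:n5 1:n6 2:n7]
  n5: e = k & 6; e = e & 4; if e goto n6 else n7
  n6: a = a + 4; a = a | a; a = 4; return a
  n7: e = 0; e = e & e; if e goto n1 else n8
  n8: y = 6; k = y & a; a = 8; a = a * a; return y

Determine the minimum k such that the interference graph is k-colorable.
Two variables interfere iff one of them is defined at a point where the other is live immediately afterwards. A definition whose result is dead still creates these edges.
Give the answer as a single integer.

Answer: 3

Analysis:
def/use:
  n0: def={a,e,k} ue=∅
  n1: def={a} ue={e}
  n2: def={e} ue={a}
  n3: def={e,k} ue=∅
  n4: def={y} ue=∅
  n5: def={e} ue={k}
  n6: def={a} ue={a}
  n7: def={e} ue=∅
  n8: def={a,k,y} ue={a}

Backward fixpoint:
  n0: in=∅ out={e,k}
  n1: in={e,k} out={a,k}
  n2: in={a,k} out={a,k}
  n3: in={a} out={a}
  n4: in={a,k} out={a,k}
  n5: in={a,k} out={a,k}
  n6: in={a} out=∅
  n7: in={a,k} out={a,e,k}
  n8: in={a} out=∅

Conflict graph:
  a: {e,k,y}
  e: {a,k}
  k: {a,e,y}
  y: {a,k}

Chromatic number:
  {a,e,k} pairwise interfere (3-clique) ⇒ χ ≥ 3
  assign a→r0 e→r2 k→r1 y→r2 — no edge inside a register ⇒ χ ≤ 3
  χ = 3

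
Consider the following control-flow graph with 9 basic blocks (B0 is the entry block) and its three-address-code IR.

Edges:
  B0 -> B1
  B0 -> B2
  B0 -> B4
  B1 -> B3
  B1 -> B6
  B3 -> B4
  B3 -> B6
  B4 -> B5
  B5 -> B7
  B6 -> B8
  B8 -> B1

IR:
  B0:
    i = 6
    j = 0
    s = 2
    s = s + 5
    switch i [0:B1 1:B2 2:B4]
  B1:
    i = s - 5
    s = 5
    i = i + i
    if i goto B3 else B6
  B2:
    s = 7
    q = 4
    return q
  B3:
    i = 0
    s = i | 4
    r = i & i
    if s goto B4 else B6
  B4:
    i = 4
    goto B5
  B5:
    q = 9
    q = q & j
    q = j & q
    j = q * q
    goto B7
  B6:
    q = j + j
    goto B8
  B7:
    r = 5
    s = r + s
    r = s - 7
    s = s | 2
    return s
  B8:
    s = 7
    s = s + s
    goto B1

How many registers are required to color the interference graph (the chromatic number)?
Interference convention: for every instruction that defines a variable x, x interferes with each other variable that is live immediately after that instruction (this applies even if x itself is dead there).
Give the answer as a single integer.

Answer: 3

Derivation:
Per-block:
  B0 def {i,j,s} use ∅
  B1 def {i,s} use {s}
  B2 def {q,s} use ∅
  B3 def {i,r,s} use ∅
  B4 def {i} use ∅
  B5 def {j,q} use {j}
  B6 def {q} use {j}
  B7 def {r,s} use {s}
  B8 def {s} use ∅

Liveness:
  B0 li=∅ lo={j,s}
  B1 li={j,s} lo={j}
  B2 li=∅ lo=∅
  B3 li={j} lo={j,s}
  B4 li={j,s} lo={j,s}
  B5 li={j,s} lo={s}
  B6 li={j} lo={j}
  B7 li={s} lo=∅
  B8 li={j} lo={j,s}

Conflict graph:
  i: {j,s}
  j: {i,q,r,s}
  q: {j,s}
  r: {j,s}
  s: {i,j,q,r}

Chromatic number:
  {i,j,s} pairwise interfere (3-clique) ⇒ χ ≥ 3
  3-colouring: R0={j}  R1={s}  R2={i,q,r}
  χ = 3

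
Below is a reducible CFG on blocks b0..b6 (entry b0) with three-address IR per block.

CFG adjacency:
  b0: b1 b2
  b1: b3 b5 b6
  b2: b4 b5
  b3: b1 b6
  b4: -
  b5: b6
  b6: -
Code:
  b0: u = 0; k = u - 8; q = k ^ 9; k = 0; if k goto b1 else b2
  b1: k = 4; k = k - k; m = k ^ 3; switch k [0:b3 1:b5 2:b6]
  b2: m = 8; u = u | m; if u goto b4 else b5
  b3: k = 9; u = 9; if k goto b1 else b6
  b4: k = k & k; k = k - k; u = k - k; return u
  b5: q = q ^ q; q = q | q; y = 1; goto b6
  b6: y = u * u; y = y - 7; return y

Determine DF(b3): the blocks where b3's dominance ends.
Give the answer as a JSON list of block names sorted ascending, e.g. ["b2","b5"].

Answer: ["b1", "b6"]

Working:
idom tree: b1←b0 b2←b0 b3←b1 b4←b2 b5←b0 b6←b0
Join-block Dom:
  b1: preds {b0,b3}: {b0} ∩ {b0,b1,b3} = {b0}; idom=b0
  b5: preds {b1,b2}: {b0,b1} ∩ {b0,b2} = {b0}; idom=b0
  b6: preds {b1,b3,b5}: {b0,b1} ∩ {b0,b1,b3} ∩ {b0,b5} = {b0}; idom=b0

Frontier:
  join b1 pred b0: · stop@b0
  join b1 pred b3: b3→b1 stop@b0
  join b5 pred b1: b1 stop@b0
  join b5 pred b2: b2 stop@b0
  join b6 pred b1: b1 stop@b0
  join b6 pred b3: b3→b1 stop@b0
  join b6 pred b5: b5 stop@b0
  DF(b0)=∅
  DF(b1)={b1,b5,b6}
  DF(b2)={b5}
  DF(b3)={b1,b6}
  DF(b4)=∅
  DF(b5)={b6}
  DF(b6)=∅

DF(b3) = ["b1", "b6"]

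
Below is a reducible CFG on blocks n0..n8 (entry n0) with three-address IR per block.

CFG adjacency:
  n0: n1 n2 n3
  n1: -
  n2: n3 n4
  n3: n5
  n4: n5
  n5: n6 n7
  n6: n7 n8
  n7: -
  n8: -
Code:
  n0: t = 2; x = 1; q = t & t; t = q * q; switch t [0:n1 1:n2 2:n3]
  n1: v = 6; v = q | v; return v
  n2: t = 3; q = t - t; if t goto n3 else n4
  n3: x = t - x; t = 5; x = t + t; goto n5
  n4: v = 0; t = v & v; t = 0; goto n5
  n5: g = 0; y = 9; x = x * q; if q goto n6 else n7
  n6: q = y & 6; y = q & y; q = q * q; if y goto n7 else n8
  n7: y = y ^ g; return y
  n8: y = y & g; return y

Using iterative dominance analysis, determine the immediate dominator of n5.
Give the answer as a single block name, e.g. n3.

idom tree: n1←n0 n2←n0 n3←n0 n4←n2 n5←n0 n6←n5 n7←n5 n8←n6
Dom∩ at merges:
  n3: preds {n0,n2}: {n0} ∩ {n0,n2} = {n0}; idom=n0
  n5: preds {n3,n4}: {n0,n3} ∩ {n0,n2,n4} = {n0}; idom=n0
  n7: preds {n5,n6}: {n0,n5} ∩ {n0,n5,n6} = {n0,n5}; idom=n5

idom(n5) = n0

Answer: n0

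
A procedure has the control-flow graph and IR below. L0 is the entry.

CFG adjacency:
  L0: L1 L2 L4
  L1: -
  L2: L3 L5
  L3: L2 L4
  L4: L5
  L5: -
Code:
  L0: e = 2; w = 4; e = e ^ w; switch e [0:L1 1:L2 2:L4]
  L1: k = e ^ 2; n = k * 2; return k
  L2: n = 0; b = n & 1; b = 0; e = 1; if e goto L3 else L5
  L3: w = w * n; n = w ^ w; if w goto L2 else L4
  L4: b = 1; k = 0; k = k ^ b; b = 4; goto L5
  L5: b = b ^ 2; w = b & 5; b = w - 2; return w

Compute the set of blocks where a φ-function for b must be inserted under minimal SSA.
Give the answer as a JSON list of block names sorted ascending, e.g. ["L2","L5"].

Answer: ["L2", "L4", "L5"]

Derivation:
idom tree: L1←L0 L2←L0 L3←L2 L4←L0 L5←L0
Join-block Dom:
  L2: preds {L0,L3}: {L0} ∩ {L0,L2,L3} = {L0}; idom=L0
  L4: preds {L0,L3}: {L0} ∩ {L0,L2,L3} = {L0}; idom=L0
  L5: preds {L2,L4}: {L0,L2} ∩ {L0,L4} = {L0}; idom=L0

Frontier:
  L2←L0: walk · to L0
  L2←L3: walk L3→L2 to L0
  L4←L0: walk · to L0
  L4←L3: walk L3→L2 to L0
  L5←L2: walk L2 to L0
  L5←L4: walk L4 to L0
  L0 → ∅
  L1 → ∅
  L2 → {L2,L4,L5}
  L3 → {L2,L4}
  L4 → {L5}
  L5 → ∅

φ for b: defs {L2,L4,L5}
  DF⁺ = {L2,L4,L5}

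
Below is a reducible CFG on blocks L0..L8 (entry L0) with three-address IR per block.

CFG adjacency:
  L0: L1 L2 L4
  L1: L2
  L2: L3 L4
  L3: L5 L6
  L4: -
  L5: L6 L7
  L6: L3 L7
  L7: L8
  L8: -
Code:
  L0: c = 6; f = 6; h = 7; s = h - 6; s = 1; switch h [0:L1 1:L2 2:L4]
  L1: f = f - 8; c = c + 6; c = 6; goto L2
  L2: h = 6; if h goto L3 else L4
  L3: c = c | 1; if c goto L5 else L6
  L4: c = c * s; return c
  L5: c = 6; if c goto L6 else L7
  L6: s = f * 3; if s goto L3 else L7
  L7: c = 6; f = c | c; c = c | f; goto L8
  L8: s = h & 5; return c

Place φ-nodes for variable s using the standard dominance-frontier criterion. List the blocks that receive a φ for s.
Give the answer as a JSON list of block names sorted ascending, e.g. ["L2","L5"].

Answer: ["L3", "L7"]

Working:
idom tree: L1←L0 L2←L0 L3←L2 L4←L0 L5←L3 L6←L3 L7←L3 L8←L7
Dom∩ at merges:
  L2: preds {L0,L1}: {L0} ∩ {L0,L1} = {L0}; idom=L0
  L3: preds {L2,L6}: {L0,L2} ∩ {L0,L2,L3,L6} = {L0,L2}; idom=L2
  L4: preds {L0,L2}: {L0} ∩ {L0,L2} = {L0}; idom=L0
  L6: preds {L3,L5}: {L0,L2,L3} ∩ {L0,L2,L3,L5} = {L0,L2,L3}; idom=L3
  L7: preds {L5,L6}: {L0,L2,L3,L5} ∩ {L0,L2,L3,L6} = {L0,L2,L3}; idom=L3

Frontier:
  join L2 pred L0: · stop@L0
  join L2 pred L1: L1 stop@L0
  join L3 pred L2: · stop@L2
  join L3 pred L6: L6→L3 stop@L2
  join L4 pred L0: · stop@L0
  join L4 pred L2: L2 stop@L0
  join L6 pred L3: · stop@L3
  join L6 pred L5: L5 stop@L3
  join L7 pred L5: L5 stop@L3
  join L7 pred L6: L6 stop@L3
  L0: DF=∅
  L1: DF={L2}
  L2: DF={L4}
  L3: DF={L3}
  L4: DF=∅
  L5: DF={L6,L7}
  L6: DF={L3,L7}
  L7: DF=∅
  L8: DF=∅

φ for s: defs {L0,L6,L8}
  DF⁺ = {L3,L7}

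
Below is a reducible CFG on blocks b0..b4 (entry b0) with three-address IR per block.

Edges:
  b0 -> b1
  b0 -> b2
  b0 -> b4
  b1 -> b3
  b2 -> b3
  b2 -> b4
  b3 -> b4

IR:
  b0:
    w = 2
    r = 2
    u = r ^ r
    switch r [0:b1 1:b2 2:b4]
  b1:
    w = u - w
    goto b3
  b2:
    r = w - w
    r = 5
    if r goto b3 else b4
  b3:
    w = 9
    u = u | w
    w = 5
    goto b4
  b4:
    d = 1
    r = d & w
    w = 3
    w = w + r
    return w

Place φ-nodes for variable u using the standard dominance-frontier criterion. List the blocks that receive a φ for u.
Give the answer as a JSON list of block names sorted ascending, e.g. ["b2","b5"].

idom tree: b1←b0 b2←b0 b3←b0 b4←b0
Dom at joins:
  b3: preds {b1,b2}: {b0,b1} ∩ {b0,b2} = {b0}; idom=b0
  b4: preds {b0,b2,b3}: {b0} ∩ {b0,b2} ∩ {b0,b3} = {b0}; idom=b0

Frontier:
  b3←b1: walk b1 to b0
  b3←b2: walk b2 to b0
  b4←b0: walk · to b0
  b4←b2: walk b2 to b0
  b4←b3: walk b3 to b0
  b0: DF=∅
  b1: DF={b3}
  b2: DF={b3,b4}
  b3: DF={b4}
  b4: DF=∅

φ for u: defs {b0,b3}
  DF⁺ = {b4}

Answer: ["b4"]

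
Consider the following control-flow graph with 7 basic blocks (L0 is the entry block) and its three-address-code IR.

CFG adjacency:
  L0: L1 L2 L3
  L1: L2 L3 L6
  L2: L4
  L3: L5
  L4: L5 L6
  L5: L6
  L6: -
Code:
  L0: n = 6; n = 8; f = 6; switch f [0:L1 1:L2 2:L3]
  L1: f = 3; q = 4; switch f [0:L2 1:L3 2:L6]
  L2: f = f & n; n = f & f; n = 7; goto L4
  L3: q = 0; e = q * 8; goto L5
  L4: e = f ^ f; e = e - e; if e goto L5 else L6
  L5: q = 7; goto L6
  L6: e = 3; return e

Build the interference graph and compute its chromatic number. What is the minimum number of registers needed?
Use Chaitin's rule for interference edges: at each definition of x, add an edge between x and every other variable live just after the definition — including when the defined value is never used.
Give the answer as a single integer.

def/use:
  L0: def={f,n} ue=∅
  L1: def={f,q} ue=∅
  L2: def={f,n} ue={f,n}
  L3: def={e,q} ue=∅
  L4: def={e} ue={f}
  L5: def={q} ue=∅
  L6: def={e} ue=∅

Backward fixpoint:
  L0: in=∅ out={f,n}
  L1: in={n} out={f,n}
  L2: in={f,n} out={f}
  L3: in=∅ out=∅
  L4: in={f} out=∅
  L5: in=∅ out=∅
  L6: in=∅ out=∅

Interfere edges:
  e: ∅
  f: {n,q}
  n: {f,q}
  q: {f,n}

Chromatic number:
  lower bound: {f,n,q} mutually conflict ⇒ χ ≥ 3
  3-colouring: c0={e,f}  c1={n}  c2={q}
  χ = 3

Answer: 3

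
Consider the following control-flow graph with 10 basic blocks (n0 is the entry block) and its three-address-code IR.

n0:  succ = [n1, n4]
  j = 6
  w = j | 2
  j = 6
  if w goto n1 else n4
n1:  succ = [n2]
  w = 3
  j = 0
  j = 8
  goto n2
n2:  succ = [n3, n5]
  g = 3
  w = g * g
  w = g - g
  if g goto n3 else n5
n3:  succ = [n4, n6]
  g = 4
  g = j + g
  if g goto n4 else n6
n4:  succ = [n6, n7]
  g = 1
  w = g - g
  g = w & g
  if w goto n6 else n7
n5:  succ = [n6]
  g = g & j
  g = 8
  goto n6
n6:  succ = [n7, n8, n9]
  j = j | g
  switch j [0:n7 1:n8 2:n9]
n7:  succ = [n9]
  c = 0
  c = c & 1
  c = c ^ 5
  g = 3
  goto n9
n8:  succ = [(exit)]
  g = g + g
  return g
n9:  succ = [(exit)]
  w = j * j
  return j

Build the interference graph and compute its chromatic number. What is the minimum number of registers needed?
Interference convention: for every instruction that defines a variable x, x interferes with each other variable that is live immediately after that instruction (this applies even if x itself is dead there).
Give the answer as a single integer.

Answer: 3

Analysis:
def/use:
  n0 def {j,w} use ∅
  n1 def {j,w} use ∅
  n2 def {g,w} use ∅
  n3 def {g} use {j}
  n4 def {g,w} use ∅
  n5 def {g} use {g,j}
  n6 def {j} use {g,j}
  n7 def {c,g} use ∅
  n8 def {g} use {g}
  n9 def {w} use {j}

Live sets:
  live n0: ∅→{j}
  live n1: ∅→{j}
  live n2: {j}→{g,j}
  live n3: {j}→{g,j}
  live n4: {j}→{g,j}
  live n5: {g,j}→{g,j}
  live n6: {g,j}→{g,j}
  live n7: {j}→{j}
  live n8: {g}→∅
  live n9: {j}→∅

Interfere edges:
  c: {j}
  g: {j,w}
  j: {c,g,w}
  w: {g,j}

Registers:
  {g,j,w} pairwise interfere (3-clique) ⇒ χ ≥ 3
  3-colouring: R0={j}  R1={c,g}  R2={w}
  χ = 3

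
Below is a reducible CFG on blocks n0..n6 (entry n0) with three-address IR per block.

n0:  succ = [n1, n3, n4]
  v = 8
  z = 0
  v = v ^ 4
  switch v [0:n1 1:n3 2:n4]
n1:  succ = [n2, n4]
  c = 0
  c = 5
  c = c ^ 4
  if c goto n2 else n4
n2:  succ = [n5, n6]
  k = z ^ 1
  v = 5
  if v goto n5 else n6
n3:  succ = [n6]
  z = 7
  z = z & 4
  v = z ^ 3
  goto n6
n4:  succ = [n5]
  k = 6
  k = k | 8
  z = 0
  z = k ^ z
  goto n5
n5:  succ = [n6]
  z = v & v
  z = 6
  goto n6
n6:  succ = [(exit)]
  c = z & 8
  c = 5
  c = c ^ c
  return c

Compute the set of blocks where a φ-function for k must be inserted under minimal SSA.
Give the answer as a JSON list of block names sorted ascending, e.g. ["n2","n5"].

idom tree: n1←n0 n2←n1 n3←n0 n4←n0 n5←n0 n6←n0
Dom at joins:
  n4: preds {n0,n1}: {n0} ∩ {n0,n1} = {n0}; idom=n0
  n5: preds {n2,n4}: {n0,n1,n2} ∩ {n0,n4} = {n0}; idom=n0
  n6: preds {n2,n3,n5}: {n0,n1,n2} ∩ {n0,n3} ∩ {n0,n5} = {n0}; idom=n0

Frontier:
  n4←n0: walk · to n0
  n4←n1: walk n1 to n0
  n5←n2: walk n2→n1 to n0
  n5←n4: walk n4 to n0
  n6←n2: walk n2→n1 to n0
  n6←n3: walk n3 to n0
  n6←n5: walk n5 to n0
  n0 → ∅
  n1 → {n4,n5,n6}
  n2 → {n5,n6}
  n3 → {n6}
  n4 → {n5}
  n5 → {n6}
  n6 → ∅

φ for k: defs {n2,n4}
  DF⁺ = {n5,n6}

Answer: ["n5", "n6"]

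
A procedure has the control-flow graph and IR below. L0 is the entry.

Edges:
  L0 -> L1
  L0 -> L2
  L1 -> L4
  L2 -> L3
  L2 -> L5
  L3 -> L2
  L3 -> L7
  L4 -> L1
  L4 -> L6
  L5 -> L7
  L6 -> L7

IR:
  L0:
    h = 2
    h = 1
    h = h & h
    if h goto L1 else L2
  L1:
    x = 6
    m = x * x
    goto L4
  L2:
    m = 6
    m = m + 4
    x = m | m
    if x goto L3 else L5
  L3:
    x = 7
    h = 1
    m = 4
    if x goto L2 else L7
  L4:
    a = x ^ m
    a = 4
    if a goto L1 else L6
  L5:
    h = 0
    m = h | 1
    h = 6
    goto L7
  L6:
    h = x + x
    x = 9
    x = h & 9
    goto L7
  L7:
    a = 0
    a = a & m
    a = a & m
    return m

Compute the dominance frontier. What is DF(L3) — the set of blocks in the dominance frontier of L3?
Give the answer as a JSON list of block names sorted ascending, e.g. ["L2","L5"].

idom tree: L1←L0 L2←L0 L3←L2 L4←L1 L5←L2 L6←L4 L7←L0
Join-block Dom:
  L1: preds {L0,L4}: {L0} ∩ {L0,L1,L4} = {L0}; idom=L0
  L2: preds {L0,L3}: {L0} ∩ {L0,L2,L3} = {L0}; idom=L0
  L7: preds {L3,L5,L6}: {L0,L2,L3} ∩ {L0,L2,L5} ∩ {L0,L1,L4,L6} = {L0}; idom=L0

DF walk-up:
  join L1 pred L0: · stop@L0
  join L1 pred L4: L4→L1 stop@L0
  join L2 pred L0: · stop@L0
  join L2 pred L3: L3→L2 stop@L0
  join L7 pred L3: L3→L2 stop@L0
  join L7 pred L5: L5→L2 stop@L0
  join L7 pred L6: L6→L4→L1 stop@L0
  L0: DF=∅
  L1: DF={L1,L7}
  L2: DF={L2,L7}
  L3: DF={L2,L7}
  L4: DF={L1,L7}
  L5: DF={L7}
  L6: DF={L7}
  L7: DF=∅

DF(L3) = ["L2", "L7"]

Answer: ["L2", "L7"]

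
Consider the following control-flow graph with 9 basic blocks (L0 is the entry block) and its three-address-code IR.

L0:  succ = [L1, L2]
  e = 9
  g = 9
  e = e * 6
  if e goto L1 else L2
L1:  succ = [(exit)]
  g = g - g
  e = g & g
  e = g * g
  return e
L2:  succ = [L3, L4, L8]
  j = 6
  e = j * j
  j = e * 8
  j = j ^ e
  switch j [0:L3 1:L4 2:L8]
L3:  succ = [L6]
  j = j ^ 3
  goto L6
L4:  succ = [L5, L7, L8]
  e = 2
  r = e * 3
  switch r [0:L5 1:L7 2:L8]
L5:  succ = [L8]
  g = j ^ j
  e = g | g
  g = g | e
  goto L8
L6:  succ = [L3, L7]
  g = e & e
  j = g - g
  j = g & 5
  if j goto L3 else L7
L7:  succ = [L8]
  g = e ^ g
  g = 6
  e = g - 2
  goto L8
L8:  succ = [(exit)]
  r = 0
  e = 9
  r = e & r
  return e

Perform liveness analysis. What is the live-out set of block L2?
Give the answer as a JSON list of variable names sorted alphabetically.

Per-block:
  L0 def {e,g} use ∅
  L1 def {e,g} use {g}
  L2 def {e,j} use ∅
  L3 def {j} use {j}
  L4 def {e,r} use ∅
  L5 def {e,g} use {j}
  L6 def {g,j} use {e}
  L7 def {e,g} use {e,g}
  L8 def {e,r} use ∅

Backward fixpoint:
  L0 li=∅ lo={g}
  L1 li={g} lo=∅
  L2 li={g} lo={e,g,j}
  L3 li={e,j} lo={e}
  L4 li={g,j} lo={e,g,j}
  L5 li={j} lo=∅
  L6 li={e} lo={e,g,j}
  L7 li={e,g} lo=∅
  L8 li=∅ lo=∅

live-out(L2) = ["e", "g", "j"]

Answer: ["e", "g", "j"]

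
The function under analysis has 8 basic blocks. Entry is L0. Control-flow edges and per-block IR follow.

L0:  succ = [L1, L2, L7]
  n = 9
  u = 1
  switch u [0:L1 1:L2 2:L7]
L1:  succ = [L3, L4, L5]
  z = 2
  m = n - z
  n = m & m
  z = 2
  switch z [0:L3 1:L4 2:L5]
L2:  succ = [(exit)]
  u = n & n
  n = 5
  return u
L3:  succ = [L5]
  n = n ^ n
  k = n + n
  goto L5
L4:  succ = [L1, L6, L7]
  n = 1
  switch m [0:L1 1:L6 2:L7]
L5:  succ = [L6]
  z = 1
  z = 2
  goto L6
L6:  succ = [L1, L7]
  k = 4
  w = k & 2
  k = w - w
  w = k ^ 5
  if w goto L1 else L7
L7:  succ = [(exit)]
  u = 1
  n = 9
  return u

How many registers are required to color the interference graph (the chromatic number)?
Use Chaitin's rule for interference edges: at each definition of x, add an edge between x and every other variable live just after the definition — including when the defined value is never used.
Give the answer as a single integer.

Answer: 3

Analysis:
Block summaries:
  L0: def={n,u} ue=∅
  L1: def={m,n,z} ue={n}
  L2: def={n,u} ue={n}
  L3: def={k,n} ue={n}
  L4: def={n} ue={m}
  L5: def={z} ue=∅
  L6: def={k,w} ue=∅
  L7: def={n,u} ue=∅

Liveness:
  L0: in=∅ out={n}
  L1: in={n} out={m,n}
  L2: in={n} out=∅
  L3: in={n} out={n}
  L4: in={m} out={n}
  L5: in={n} out={n}
  L6: in={n} out={n}
  L7: in=∅ out=∅

Interference:
  k↔{n}
  m↔{n,z}
  n↔{k,m,u,w,z}
  u↔{n}
  w↔{n}
  z↔{m,n}

Chromatic number:
  {m,n,z} pairwise interfere (3-clique) ⇒ χ ≥ 3
  assign k→R1 m→R1 n→R0 u→R1 w→R1 z→R2 — no edge inside a register ⇒ χ ≤ 3
  χ = 3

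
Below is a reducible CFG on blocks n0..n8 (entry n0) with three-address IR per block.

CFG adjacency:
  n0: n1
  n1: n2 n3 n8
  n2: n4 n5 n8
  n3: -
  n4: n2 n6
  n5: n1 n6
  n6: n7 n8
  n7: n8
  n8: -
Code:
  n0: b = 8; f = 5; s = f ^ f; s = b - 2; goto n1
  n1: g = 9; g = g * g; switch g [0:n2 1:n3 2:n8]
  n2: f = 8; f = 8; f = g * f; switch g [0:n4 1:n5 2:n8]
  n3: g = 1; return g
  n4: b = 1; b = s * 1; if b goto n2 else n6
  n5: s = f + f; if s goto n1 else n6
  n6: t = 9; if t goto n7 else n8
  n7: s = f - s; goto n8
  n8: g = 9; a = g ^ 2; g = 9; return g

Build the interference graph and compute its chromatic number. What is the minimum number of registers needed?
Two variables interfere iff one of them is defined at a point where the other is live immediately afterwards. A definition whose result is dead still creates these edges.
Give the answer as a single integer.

Block summaries:
  n0 def {b,f,s} use ∅
  n1 def {g} use ∅
  n2 def {f} use {g}
  n3 def {g} use ∅
  n4 def {b} use {s}
  n5 def {s} use {f}
  n6 def {t} use ∅
  n7 def {s} use {f,s}
  n8 def {a,g} use ∅

Liveness:
  n0: in=∅ out={s}
  n1: in={s} out={g,s}
  n2: in={g,s} out={f,g,s}
  n3: in=∅ out=∅
  n4: in={f,g,s} out={f,g,s}
  n5: in={f} out={f,s}
  n6: in={f,s} out={f,s}
  n7: in={f,s} out=∅
  n8: in=∅ out=∅

Conflict graph:
  a↔∅
  b↔{f,g,s}
  f↔{b,g,s,t}
  g↔{b,f,s}
  s↔{b,f,g,t}
  t↔{f,s}

Chromatic number:
  lower bound: {b,f,g,s} mutually conflict ⇒ χ ≥ 4
  4-colouring: c0={a,f}  c1={s}  c2={b,t}  c3={g}
  χ = 4

Answer: 4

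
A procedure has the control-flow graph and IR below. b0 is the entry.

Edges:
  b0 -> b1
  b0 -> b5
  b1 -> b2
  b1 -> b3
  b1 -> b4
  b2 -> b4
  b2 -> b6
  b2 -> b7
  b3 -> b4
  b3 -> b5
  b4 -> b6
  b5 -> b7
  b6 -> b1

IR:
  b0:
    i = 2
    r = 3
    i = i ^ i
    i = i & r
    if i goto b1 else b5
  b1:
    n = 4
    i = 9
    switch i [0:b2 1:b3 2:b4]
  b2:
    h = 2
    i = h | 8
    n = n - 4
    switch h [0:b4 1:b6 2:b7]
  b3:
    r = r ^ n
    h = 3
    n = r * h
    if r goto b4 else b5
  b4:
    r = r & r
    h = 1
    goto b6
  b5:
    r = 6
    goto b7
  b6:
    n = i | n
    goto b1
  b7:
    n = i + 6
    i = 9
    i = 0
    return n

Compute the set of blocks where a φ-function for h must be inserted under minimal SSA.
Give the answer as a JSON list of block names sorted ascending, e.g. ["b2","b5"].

Answer: ["b1", "b4", "b5", "b6", "b7"]

Working:
idom tree: b1←b0 b2←b1 b3←b1 b4←b1 b5←b0 b6←b1 b7←b0
Join-block Dom:
  b1: preds {b0,b6}: {b0} ∩ {b0,b1,b6} = {b0}; idom=b0
  b4: preds {b1,b2,b3}: {b0,b1} ∩ {b0,b1,b2} ∩ {b0,b1,b3} = {b0,b1}; idom=b1
  b5: preds {b0,b3}: {b0} ∩ {b0,b1,b3} = {b0}; idom=b0
  b6: preds {b2,b4}: {b0,b1,b2} ∩ {b0,b1,b4} = {b0,b1}; idom=b1
  b7: preds {b2,b5}: {b0,b1,b2} ∩ {b0,b5} = {b0}; idom=b0

DF derivation:
  b1←b0: walk · to b0
  b1←b6: walk b6→b1 to b0
  b4←b1: walk · to b1
  b4←b2: walk b2 to b1
  b4←b3: walk b3 to b1
  b5←b0: walk · to b0
  b5←b3: walk b3→b1 to b0
  b6←b2: walk b2 to b1
  b6←b4: walk b4 to b1
  b7←b2: walk b2→b1 to b0
  b7←b5: walk b5 to b0
  DF(b0)=∅
  DF(b1)={b1,b5,b7}
  DF(b2)={b4,b6,b7}
  DF(b3)={b4,b5}
  DF(b4)={b6}
  DF(b5)={b7}
  DF(b6)={b1}
  DF(b7)=∅

φ for h: defs {b2,b3,b4}
  DF⁺ = {b1,b4,b5,b6,b7}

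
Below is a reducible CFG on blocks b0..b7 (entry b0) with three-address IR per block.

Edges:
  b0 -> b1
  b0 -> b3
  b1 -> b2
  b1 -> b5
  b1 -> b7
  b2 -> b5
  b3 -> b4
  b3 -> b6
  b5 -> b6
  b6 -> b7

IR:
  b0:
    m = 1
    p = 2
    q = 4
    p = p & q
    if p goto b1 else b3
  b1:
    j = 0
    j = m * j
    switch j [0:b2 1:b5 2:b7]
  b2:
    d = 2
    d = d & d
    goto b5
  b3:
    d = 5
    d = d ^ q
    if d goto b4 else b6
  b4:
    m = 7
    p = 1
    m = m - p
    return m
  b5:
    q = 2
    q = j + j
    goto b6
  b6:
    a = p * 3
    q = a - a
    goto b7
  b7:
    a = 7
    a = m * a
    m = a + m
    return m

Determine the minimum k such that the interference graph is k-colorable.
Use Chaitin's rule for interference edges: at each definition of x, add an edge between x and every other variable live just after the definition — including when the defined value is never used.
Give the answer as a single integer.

Block summaries:
  b0: def={m,p,q} ue=∅
  b1: def={j} ue={m}
  b2: def={d} ue=∅
  b3: def={d} ue={q}
  b4: def={m,p} ue=∅
  b5: def={q} ue={j}
  b6: def={a,q} ue={p}
  b7: def={a,m} ue={m}

Live sets:
  b0: in=∅ out={m,p,q}
  b1: in={m,p} out={j,m,p}
  b2: in={j,m,p} out={j,m,p}
  b3: in={m,p,q} out={m,p}
  b4: in=∅ out=∅
  b5: in={j,m,p} out={m,p}
  b6: in={m,p} out={m}
  b7: in={m} out=∅

Interference:
  a — {m}
  d — {j,m,p,q}
  j — {d,m,p,q}
  m — {a,d,j,p,q}
  p — {d,j,m,q}
  q — {d,j,m,p}

Chromatic number:
  lower bound: {d,j,m,p,q} mutually conflict ⇒ χ ≥ 5
  assign a→R1 d→R1 j→R2 m→R0 p→R3 q→R4 — no edge inside a register ⇒ χ ≤ 5
  χ = 5

Answer: 5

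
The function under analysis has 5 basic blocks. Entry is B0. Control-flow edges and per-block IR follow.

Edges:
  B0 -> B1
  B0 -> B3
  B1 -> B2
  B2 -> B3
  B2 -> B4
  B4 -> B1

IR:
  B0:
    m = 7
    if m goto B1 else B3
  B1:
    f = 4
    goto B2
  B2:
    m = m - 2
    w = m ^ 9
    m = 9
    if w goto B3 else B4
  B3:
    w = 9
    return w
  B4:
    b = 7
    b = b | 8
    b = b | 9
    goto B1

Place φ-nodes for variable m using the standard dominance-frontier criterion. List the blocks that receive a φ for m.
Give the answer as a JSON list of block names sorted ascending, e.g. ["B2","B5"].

Answer: ["B1", "B3"]

Working:
idom tree: B1←B0 B2←B1 B3←B0 B4←B2
Dom∩ at merges:
  B1: preds {B0,B4}: {B0} ∩ {B0,B1,B2,B4} = {B0}; idom=B0
  B3: preds {B0,B2}: {B0} ∩ {B0,B1,B2} = {B0}; idom=B0

Frontier:
  join B1 pred B0: · stop@B0
  join B1 pred B4: B4→B2→B1 stop@B0
  join B3 pred B0: · stop@B0
  join B3 pred B2: B2→B1 stop@B0
  B0: DF=∅
  B1: DF={B1,B3}
  B2: DF={B1,B3}
  B3: DF=∅
  B4: DF={B1}

φ for m: defs {B0,B2}
  DF⁺ = {B1,B3}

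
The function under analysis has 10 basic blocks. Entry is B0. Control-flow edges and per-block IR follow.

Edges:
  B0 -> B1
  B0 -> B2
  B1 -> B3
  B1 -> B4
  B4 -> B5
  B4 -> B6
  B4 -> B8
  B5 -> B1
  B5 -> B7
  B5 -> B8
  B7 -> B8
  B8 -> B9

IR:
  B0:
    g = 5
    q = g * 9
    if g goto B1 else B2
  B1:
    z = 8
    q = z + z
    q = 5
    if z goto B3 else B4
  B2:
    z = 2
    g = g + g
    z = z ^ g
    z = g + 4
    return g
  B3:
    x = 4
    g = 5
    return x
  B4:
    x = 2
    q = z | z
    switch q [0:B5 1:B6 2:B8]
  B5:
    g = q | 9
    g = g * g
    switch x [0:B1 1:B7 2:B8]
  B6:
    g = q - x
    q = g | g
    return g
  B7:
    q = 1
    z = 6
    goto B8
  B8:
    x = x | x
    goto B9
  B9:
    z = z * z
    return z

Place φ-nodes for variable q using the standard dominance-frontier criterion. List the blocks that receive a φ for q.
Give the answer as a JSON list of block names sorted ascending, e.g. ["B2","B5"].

Answer: ["B1", "B8"]

Derivation:
idom tree: B1←B0 B2←B0 B3←B1 B4←B1 B5←B4 B6←B4 B7←B5 B8←B4 B9←B8
Dom∩ at merges:
  B1: preds {B0,B5}: {B0} ∩ {B0,B1,B4,B5} = {B0}; idom=B0
  B8: preds {B4,B5,B7}: {B0,B1,B4} ∩ {B0,B1,B4,B5} ∩ {B0,B1,B4,B5,B7} = {B0,B1,B4}; idom=B4

DF walk-up:
  B1←B0: walk · to B0
  B1←B5: walk B5→B4→B1 to B0
  B8←B4: walk · to B4
  B8←B5: walk B5 to B4
  B8←B7: walk B7→B5 to B4
  B0 → ∅
  B1 → {B1}
  B2 → ∅
  B3 → ∅
  B4 → {B1}
  B5 → {B1,B8}
  B6 → ∅
  B7 → {B8}
  B8 → ∅
  B9 → ∅

φ for q: defs {B0,B1,B4,B6,B7}
  DF⁺ = {B1,B8}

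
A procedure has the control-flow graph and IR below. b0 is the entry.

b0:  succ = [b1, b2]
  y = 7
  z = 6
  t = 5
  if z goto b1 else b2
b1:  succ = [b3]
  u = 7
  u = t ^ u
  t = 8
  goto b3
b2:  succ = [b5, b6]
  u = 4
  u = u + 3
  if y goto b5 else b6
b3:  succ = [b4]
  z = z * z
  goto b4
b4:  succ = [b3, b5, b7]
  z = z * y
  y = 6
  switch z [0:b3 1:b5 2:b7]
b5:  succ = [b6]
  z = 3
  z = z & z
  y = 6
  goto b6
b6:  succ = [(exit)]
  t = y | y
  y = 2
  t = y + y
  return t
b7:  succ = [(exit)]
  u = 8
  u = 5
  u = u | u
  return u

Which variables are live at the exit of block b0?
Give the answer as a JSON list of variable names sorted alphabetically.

def/use:
  b0: def={t,y,z} ue=∅
  b1: def={t,u} ue={t}
  b2: def={u} ue={y}
  b3: def={z} ue={z}
  b4: def={y,z} ue={y,z}
  b5: def={y,z} ue=∅
  b6: def={t,y} ue={y}
  b7: def={u} ue=∅

Backward fixpoint:
  live b0: ∅→{t,y,z}
  live b1: {t,y,z}→{y,z}
  live b2: {y}→{y}
  live b3: {y,z}→{y,z}
  live b4: {y,z}→{y,z}
  live b5: ∅→{y}
  live b6: {y}→∅
  live b7: ∅→∅

live-out(b0) = ["t", "y", "z"]

Answer: ["t", "y", "z"]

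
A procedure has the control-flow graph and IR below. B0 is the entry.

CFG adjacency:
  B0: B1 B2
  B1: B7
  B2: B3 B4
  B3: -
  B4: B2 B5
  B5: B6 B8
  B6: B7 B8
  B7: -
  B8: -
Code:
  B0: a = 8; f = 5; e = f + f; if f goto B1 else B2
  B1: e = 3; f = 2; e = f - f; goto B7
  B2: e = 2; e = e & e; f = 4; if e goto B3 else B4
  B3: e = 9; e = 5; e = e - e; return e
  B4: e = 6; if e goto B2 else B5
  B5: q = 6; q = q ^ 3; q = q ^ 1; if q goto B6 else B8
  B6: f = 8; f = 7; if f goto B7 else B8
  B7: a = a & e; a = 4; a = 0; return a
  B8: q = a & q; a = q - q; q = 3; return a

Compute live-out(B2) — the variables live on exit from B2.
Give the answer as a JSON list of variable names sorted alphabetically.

def/use:
  B0 def {a,e,f} use ∅
  B1 def {e,f} use ∅
  B2 def {e,f} use ∅
  B3 def {e} use ∅
  B4 def {e} use ∅
  B5 def {q} use ∅
  B6 def {f} use ∅
  B7 def {a} use {a,e}
  B8 def {a,q} use {a,q}

Live sets:
  live B0: ∅→{a}
  live B1: {a}→{a,e}
  live B2: {a}→{a}
  live B3: ∅→∅
  live B4: {a}→{a,e}
  live B5: {a,e}→{a,e,q}
  live B6: {a,e,q}→{a,e,q}
  live B7: {a,e}→∅
  live B8: {a,q}→∅

live-out(B2) = ["a"]

Answer: ["a"]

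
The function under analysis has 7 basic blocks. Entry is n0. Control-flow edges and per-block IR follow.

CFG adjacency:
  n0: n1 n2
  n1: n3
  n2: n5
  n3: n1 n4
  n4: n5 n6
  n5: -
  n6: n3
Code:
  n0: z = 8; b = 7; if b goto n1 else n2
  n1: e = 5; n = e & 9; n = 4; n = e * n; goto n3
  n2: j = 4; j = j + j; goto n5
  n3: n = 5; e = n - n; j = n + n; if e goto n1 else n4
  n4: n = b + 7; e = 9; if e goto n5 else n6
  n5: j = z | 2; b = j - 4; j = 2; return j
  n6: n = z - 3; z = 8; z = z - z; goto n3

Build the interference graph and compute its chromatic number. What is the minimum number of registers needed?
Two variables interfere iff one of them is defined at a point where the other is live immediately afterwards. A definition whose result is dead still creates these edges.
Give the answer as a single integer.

def/use:
  n0: {b,z} / ∅
  n1: {e,n} / ∅
  n2: {j} / ∅
  n3: {e,j,n} / ∅
  n4: {e,n} / {b}
  n5: {b,j} / {z}
  n6: {n,z} / {z}

Live sets:
  n0: in=∅ out={b,z}
  n1: in={b,z} out={b,z}
  n2: in={z} out={z}
  n3: in={b,z} out={b,z}
  n4: in={b,z} out={b,z}
  n5: in={z} out=∅
  n6: in={b,z} out={b,z}

Conflict graph:
  b↔{e,j,n,z}
  e↔{b,j,n,z}
  j↔{b,e,z}
  n↔{b,e,z}
  z↔{b,e,j,n}

Colouring:
  lower bound: {b,e,j,z} mutually conflict ⇒ χ ≥ 4
  4-colouring: c0={b}  c1={e}  c2={z}  c3={j,n}
  χ = 4

Answer: 4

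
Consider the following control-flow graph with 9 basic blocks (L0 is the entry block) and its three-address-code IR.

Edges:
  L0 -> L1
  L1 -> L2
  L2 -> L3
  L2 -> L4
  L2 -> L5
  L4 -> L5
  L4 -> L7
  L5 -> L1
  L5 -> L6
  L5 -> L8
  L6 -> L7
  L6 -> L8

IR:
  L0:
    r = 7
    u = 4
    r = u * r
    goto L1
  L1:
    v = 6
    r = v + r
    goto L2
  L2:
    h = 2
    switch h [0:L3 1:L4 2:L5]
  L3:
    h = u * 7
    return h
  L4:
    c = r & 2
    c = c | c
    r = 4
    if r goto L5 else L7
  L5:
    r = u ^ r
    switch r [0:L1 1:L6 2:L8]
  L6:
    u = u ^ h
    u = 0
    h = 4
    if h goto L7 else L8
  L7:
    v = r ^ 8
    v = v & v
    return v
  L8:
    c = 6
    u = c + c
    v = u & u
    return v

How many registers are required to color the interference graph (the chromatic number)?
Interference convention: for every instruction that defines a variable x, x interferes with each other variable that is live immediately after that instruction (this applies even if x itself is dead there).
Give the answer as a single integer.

Answer: 3

Working:
Per-block:
  L0 def {r,u} use ∅
  L1 def {r,v} use {r}
  L2 def {h} use ∅
  L3 def {h} use {u}
  L4 def {c,r} use {r}
  L5 def {r} use {r,u}
  L6 def {h,u} use {h,u}
  L7 def {v} use {r}
  L8 def {c,u,v} use ∅

Live sets:
  L0 li=∅ lo={r,u}
  L1 li={r,u} lo={r,u}
  L2 li={r,u} lo={h,r,u}
  L3 li={u} lo=∅
  L4 li={h,r,u} lo={h,r,u}
  L5 li={h,r,u} lo={h,r,u}
  L6 li={h,r,u} lo={r}
  L7 li={r} lo=∅
  L8 li=∅ lo=∅

Interfere edges:
  c — {h,u}
  h — {c,r,u}
  r — {h,u,v}
  u — {c,h,r,v}
  v — {r,u}

Colouring:
  {c,h,u} pairwise interfere (3-clique) ⇒ χ ≥ 3
  3-colouring: c0={u}  c1={h,v}  c2={c,r}
  χ = 3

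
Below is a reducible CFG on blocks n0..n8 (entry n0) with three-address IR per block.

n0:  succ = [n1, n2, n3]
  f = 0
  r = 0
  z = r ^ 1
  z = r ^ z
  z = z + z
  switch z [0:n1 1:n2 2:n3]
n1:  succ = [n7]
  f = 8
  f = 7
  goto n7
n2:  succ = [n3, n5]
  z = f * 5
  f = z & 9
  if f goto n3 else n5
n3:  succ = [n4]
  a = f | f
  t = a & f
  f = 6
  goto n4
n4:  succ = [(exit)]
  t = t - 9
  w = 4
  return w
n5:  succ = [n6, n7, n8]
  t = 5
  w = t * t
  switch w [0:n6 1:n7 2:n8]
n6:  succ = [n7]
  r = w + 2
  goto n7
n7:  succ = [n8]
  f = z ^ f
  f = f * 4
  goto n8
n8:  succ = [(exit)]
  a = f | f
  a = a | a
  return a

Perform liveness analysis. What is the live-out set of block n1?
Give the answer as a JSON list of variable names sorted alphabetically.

Per-block:
  n0: {f,r,z} / ∅
  n1: {f} / ∅
  n2: {f,z} / {f}
  n3: {a,f,t} / {f}
  n4: {t,w} / {t}
  n5: {t,w} / ∅
  n6: {r} / {w}
  n7: {f} / {f,z}
  n8: {a} / {f}

Liveness:
  live n0: ∅→{f,z}
  live n1: {z}→{f,z}
  live n2: {f}→{f,z}
  live n3: {f}→{t}
  live n4: {t}→∅
  live n5: {f,z}→{f,w,z}
  live n6: {f,w,z}→{f,z}
  live n7: {f,z}→{f}
  live n8: {f}→∅

live-out(n1) = ["f", "z"]

Answer: ["f", "z"]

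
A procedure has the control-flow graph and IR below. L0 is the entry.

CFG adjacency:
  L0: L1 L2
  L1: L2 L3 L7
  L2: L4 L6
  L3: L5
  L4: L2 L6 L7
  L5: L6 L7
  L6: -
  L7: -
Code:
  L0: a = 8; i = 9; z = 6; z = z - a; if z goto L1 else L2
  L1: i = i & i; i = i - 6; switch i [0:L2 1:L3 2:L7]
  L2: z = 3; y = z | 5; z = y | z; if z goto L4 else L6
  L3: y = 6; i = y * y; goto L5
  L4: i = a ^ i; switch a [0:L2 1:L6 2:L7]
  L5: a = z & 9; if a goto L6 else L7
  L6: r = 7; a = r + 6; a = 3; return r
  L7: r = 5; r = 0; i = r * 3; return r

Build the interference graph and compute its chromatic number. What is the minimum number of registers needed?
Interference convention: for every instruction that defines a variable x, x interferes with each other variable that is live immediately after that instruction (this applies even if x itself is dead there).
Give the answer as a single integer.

Answer: 4

Analysis:
Per-block:
  L0 def {a,i,z} use ∅
  L1 def {i} use {i}
  L2 def {y,z} use ∅
  L3 def {i,y} use ∅
  L4 def {i} use {a,i}
  L5 def {a} use {z}
  L6 def {a,r} use ∅
  L7 def {i,r} use ∅

Live sets:
  L0 li=∅ lo={a,i,z}
  L1 li={a,i,z} lo={a,i,z}
  L2 li={a,i} lo={a,i}
  L3 li={z} lo={z}
  L4 li={a,i} lo={a,i}
  L5 li={z} lo=∅
  L6 li=∅ lo=∅
  L7 li=∅ lo=∅

Interfere edges:
  a — {i,r,y,z}
  i — {a,r,y,z}
  r — {a,i}
  y — {a,i,z}
  z — {a,i,y}

Colouring:
  lower bound: {a,i,y,z} mutually conflict ⇒ χ ≥ 4
  4-colouring: R0={a}  R1={i}  R2={r,y}  R3={z}
  χ = 4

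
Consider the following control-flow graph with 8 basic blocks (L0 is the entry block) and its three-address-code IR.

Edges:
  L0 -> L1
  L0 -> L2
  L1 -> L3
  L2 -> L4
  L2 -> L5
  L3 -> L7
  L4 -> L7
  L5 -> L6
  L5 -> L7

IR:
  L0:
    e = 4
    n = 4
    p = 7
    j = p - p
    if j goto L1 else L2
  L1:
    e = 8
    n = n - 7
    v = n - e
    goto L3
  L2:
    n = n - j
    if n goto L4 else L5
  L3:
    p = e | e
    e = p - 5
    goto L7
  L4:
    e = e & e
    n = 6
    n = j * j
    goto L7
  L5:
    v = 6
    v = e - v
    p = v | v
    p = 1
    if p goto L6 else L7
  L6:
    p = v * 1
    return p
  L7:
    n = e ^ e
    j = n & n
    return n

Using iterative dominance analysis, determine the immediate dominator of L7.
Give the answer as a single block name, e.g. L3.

idom tree: L1←L0 L2←L0 L3←L1 L4←L2 L5←L2 L6←L5 L7←L0
Join-block Dom:
  L7: preds {L3,L4,L5}: {L0,L1,L3} ∩ {L0,L2,L4} ∩ {L0,L2,L5} = {L0}; idom=L0

idom(L7) = L0

Answer: L0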